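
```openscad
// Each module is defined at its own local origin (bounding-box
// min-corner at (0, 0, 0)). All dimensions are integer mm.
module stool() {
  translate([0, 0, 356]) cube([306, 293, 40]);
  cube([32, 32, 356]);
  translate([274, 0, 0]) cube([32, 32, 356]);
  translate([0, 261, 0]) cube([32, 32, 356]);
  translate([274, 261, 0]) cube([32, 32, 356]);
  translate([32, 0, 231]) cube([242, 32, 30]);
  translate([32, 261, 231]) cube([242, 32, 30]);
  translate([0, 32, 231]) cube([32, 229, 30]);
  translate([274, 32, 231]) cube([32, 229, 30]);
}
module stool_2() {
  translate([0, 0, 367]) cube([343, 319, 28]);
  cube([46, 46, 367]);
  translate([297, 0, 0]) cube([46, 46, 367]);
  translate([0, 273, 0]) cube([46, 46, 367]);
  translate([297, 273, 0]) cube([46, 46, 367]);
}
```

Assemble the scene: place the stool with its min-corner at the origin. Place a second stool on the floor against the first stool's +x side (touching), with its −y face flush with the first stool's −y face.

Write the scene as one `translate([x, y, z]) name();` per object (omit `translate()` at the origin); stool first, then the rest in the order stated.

stool();
translate([306, 0, 0]) stool_2();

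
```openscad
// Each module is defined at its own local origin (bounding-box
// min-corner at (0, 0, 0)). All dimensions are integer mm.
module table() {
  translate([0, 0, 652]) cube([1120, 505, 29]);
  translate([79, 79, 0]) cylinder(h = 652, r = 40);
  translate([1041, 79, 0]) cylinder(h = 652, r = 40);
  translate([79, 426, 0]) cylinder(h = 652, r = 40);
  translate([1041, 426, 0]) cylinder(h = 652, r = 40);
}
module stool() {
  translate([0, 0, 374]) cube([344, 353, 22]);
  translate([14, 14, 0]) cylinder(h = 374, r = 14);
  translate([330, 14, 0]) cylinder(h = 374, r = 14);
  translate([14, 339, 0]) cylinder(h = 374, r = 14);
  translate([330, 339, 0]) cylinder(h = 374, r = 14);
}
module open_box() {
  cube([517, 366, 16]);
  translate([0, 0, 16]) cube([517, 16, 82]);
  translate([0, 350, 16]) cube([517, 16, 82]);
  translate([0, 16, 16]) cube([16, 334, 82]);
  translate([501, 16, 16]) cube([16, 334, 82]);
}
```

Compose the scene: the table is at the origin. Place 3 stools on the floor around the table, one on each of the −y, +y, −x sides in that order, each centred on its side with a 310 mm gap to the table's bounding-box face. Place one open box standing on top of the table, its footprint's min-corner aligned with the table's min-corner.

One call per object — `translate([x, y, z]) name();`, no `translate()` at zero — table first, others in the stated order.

table();
translate([388, -663, 0]) stool();
translate([388, 815, 0]) stool();
translate([-654, 76, 0]) stool();
translate([0, 0, 681]) open_box();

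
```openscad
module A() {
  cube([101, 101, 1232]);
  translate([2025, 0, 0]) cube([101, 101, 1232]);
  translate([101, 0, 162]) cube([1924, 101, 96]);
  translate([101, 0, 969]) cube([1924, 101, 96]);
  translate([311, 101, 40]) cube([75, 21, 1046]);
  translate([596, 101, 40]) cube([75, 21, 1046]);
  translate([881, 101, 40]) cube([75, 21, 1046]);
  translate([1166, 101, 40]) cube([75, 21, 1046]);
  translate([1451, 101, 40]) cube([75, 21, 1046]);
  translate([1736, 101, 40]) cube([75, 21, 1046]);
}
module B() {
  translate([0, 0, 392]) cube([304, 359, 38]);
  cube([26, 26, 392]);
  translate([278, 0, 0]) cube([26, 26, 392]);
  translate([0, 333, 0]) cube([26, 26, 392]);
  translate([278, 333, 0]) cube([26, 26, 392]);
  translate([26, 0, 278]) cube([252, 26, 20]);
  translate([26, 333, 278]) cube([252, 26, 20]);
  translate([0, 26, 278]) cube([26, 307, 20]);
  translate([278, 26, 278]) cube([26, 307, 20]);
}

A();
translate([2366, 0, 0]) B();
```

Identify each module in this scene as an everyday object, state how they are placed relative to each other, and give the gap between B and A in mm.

The stool's nearest face is 240 mm from the fence section's +x face.

A is a fence section. B is a stool. The stool is on the floor beside the fence section on its +x side. The gap between the stool and the fence section is 240 mm.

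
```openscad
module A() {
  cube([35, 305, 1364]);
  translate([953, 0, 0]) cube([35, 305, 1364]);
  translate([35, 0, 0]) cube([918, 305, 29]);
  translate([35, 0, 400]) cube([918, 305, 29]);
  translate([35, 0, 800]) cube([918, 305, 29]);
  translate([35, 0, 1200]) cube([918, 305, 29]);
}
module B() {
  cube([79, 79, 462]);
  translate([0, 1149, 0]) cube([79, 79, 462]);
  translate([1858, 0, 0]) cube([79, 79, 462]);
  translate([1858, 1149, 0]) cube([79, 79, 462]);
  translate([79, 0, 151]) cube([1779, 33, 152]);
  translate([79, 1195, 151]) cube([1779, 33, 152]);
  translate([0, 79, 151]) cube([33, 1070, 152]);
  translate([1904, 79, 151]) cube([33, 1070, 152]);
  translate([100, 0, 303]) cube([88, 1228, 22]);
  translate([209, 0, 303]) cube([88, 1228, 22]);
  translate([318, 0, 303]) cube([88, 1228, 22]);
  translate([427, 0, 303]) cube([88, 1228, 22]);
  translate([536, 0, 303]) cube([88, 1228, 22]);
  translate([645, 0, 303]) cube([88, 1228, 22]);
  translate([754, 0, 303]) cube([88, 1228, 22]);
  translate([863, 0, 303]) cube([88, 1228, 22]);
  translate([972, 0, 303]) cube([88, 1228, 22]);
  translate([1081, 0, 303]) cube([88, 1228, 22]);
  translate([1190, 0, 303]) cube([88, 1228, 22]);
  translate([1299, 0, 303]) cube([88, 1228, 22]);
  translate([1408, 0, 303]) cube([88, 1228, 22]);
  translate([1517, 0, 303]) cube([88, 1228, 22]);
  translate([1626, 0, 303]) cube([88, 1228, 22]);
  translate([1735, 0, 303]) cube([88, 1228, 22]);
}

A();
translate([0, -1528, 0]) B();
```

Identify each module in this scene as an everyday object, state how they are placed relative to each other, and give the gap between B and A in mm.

The bed frame's nearest face is 300 mm from the bookshelf's −y face.

A is a bookshelf. B is a bed frame. The bed frame is on the floor beside the bookshelf on its −y side. The gap between the bed frame and the bookshelf is 300 mm.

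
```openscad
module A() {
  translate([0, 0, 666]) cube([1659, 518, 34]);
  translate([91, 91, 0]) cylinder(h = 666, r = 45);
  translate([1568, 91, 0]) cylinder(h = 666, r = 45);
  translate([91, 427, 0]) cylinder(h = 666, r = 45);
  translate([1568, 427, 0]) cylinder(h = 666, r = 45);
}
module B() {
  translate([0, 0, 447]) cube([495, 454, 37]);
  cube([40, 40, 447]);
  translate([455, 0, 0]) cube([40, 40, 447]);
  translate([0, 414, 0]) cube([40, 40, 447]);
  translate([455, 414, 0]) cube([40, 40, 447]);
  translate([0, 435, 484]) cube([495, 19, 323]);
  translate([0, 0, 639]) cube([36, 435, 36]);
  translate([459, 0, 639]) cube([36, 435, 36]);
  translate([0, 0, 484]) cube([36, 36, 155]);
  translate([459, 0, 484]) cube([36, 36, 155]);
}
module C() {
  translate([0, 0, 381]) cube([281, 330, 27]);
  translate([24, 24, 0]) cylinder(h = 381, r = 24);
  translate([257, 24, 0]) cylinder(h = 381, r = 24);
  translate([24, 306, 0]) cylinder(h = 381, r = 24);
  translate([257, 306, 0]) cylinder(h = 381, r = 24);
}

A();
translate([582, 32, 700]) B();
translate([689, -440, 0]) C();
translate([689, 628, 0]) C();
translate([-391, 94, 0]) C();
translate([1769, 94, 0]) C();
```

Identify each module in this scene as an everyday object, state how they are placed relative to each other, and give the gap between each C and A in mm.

A is a table. B is a chair. C is a stool. The chair is on top of the table, centred. Four stools sit around the table at the −y, +y, −x, +x sides. The gap between each stool and the table is 110 mm.

Each stool's nearest face is 110 mm from the table's bounding box.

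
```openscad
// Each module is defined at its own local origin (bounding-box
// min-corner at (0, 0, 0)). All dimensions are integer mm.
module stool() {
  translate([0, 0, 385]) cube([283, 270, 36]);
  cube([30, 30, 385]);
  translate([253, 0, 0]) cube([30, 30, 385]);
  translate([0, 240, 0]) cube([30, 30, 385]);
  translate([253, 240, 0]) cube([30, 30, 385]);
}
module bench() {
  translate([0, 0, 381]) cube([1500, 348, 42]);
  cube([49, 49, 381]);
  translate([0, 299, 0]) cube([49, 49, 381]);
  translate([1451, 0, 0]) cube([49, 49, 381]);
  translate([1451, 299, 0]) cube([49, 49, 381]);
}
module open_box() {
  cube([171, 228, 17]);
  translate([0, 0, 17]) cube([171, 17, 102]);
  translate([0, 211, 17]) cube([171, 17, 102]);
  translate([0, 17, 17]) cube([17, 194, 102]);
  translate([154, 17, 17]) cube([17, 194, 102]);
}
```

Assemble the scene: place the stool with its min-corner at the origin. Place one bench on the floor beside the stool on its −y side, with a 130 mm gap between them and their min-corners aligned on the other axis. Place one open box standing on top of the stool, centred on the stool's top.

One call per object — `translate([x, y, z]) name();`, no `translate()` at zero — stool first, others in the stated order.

stool();
translate([0, -478, 0]) bench();
translate([56, 21, 421]) open_box();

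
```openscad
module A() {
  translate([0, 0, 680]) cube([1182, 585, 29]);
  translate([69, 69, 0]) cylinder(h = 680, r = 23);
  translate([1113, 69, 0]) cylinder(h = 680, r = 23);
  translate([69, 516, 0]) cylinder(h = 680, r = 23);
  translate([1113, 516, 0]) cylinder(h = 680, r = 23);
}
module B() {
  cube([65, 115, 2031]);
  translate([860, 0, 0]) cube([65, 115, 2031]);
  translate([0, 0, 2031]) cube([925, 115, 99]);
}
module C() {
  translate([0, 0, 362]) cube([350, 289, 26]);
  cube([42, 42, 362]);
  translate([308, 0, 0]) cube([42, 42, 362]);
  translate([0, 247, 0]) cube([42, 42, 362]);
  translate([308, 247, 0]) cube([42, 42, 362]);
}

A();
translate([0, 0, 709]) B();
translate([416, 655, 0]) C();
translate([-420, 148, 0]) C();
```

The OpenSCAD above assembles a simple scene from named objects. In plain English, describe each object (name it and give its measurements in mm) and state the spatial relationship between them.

A is a table with a 1182×585 mm rectangular top, 29 mm thick, top surface at z = 709 mm, supported by four round legs of 46 mm diameter, each leg's bounding box inset 46 mm from the nearest pair of top edges, running from the floor.

B is a door frame. The clear opening is 795 mm wide and 2031 mm high. Two 65 mm wide jambs, 115 mm deep, stand either side of the opening from the floor to the top of the opening. A 99 mm thick head sits across the top of both jambs, spanning the full outside width of the frame.

C is a simple wooden stool: a rectangular seat 350 mm (x) by 289 mm (y), 26 mm thick, top face at z = 388 mm, on four square legs, each 42×42 mm in cross-section. The legs rest on z = 0, each flush with a corner of the seat.

The door frame is on top of the table. Two stools sit around the table at the +y, −x sides.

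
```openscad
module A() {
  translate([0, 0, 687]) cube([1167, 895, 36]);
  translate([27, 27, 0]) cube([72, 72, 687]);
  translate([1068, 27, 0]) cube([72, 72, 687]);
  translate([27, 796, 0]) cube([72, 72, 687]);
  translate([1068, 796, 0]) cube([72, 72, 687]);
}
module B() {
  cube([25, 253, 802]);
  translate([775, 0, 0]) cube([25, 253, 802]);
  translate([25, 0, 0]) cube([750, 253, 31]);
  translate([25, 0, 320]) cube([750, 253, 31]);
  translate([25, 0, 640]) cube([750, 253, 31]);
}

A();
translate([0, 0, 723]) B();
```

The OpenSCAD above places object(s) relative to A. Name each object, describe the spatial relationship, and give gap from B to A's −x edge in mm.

A is a table. B is a bookshelf. The bookshelf is on top of the table. The gap from the bookshelf to the table's −x edge is 0 mm.

The bookshelf's min-x is at 0; the table's min-x is 0; gap = 0 mm.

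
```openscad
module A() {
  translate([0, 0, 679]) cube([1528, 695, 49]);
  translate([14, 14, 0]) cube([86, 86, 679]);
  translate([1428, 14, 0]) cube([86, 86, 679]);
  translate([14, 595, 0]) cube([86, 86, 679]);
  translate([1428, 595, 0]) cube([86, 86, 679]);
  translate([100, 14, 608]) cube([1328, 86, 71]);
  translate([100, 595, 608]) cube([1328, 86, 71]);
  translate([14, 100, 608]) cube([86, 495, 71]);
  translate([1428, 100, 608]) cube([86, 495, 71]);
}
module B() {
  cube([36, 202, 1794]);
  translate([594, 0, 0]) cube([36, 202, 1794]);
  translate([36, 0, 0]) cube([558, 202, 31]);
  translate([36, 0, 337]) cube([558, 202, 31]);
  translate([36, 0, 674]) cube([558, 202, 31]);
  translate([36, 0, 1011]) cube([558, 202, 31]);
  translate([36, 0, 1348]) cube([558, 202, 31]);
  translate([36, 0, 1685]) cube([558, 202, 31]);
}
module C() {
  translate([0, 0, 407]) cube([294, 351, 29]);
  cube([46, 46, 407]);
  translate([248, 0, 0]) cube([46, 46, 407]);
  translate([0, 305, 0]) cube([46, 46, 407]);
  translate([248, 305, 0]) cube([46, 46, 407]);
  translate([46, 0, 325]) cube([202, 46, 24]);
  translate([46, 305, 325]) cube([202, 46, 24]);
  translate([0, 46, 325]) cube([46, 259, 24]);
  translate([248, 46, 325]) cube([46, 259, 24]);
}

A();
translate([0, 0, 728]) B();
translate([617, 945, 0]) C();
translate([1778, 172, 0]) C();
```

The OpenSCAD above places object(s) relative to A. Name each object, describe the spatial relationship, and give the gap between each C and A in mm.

A is a table. B is a bookshelf. C is a stool. The bookshelf is on top of the table. Two stools sit around the table at the +y, +x sides. The gap between each stool and the table is 250 mm.

Each stool's nearest face is 250 mm from the table's bounding box.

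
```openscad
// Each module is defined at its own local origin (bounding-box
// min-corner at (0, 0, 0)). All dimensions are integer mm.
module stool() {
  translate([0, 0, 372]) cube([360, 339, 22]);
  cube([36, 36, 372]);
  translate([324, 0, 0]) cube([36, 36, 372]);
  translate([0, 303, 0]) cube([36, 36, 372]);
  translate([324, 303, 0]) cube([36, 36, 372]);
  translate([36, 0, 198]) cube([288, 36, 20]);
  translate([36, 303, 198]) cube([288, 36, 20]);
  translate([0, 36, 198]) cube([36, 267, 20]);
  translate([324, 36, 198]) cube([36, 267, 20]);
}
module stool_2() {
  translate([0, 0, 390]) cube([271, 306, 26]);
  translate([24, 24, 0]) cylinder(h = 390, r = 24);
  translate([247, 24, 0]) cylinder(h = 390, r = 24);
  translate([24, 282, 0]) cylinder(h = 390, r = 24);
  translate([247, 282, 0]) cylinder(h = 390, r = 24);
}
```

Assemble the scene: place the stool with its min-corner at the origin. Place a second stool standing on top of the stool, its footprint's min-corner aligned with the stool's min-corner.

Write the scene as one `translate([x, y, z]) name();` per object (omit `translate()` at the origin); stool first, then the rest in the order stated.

stool();
translate([0, 0, 394]) stool_2();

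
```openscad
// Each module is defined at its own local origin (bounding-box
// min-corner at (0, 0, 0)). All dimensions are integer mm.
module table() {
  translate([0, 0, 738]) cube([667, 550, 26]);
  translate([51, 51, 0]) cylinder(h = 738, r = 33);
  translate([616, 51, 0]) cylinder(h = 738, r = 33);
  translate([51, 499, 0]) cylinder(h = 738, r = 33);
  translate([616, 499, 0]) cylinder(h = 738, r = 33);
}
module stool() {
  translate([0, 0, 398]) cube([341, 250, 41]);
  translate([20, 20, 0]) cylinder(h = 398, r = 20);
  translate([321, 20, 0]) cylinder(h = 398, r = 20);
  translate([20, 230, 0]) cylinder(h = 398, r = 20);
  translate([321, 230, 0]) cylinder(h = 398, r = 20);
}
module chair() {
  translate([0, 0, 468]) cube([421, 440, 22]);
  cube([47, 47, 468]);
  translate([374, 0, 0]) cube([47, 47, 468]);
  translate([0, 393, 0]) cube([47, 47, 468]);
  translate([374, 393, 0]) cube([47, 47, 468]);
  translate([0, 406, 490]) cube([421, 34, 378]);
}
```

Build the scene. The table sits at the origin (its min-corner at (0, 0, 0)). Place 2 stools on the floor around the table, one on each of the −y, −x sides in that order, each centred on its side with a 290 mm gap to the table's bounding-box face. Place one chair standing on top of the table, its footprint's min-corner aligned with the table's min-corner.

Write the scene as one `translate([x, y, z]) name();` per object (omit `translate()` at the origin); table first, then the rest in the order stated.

table();
translate([163, -540, 0]) stool();
translate([-631, 150, 0]) stool();
translate([0, 0, 764]) chair();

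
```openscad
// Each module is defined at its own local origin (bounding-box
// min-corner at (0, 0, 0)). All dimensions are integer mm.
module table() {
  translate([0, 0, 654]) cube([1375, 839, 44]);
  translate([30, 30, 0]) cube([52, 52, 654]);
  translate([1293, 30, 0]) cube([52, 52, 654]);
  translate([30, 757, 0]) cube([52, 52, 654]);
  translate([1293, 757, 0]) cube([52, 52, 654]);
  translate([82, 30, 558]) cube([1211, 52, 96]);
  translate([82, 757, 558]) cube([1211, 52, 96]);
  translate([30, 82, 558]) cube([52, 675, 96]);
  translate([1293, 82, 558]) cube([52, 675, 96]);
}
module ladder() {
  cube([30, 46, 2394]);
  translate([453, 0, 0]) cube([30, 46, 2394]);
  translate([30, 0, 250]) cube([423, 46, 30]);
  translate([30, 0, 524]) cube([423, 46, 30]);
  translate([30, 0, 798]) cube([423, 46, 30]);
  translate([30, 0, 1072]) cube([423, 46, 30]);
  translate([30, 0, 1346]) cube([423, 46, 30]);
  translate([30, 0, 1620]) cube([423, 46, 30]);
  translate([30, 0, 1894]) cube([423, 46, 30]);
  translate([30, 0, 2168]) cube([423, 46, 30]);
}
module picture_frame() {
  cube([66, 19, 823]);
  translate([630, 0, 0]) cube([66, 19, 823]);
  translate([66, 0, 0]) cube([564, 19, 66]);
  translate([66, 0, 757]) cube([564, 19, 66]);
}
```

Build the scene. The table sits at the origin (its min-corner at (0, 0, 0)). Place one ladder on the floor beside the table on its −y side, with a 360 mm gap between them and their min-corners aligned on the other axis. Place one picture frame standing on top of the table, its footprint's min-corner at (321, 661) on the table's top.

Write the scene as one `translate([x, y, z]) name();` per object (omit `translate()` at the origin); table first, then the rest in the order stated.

table();
translate([0, -406, 0]) ladder();
translate([321, 661, 698]) picture_frame();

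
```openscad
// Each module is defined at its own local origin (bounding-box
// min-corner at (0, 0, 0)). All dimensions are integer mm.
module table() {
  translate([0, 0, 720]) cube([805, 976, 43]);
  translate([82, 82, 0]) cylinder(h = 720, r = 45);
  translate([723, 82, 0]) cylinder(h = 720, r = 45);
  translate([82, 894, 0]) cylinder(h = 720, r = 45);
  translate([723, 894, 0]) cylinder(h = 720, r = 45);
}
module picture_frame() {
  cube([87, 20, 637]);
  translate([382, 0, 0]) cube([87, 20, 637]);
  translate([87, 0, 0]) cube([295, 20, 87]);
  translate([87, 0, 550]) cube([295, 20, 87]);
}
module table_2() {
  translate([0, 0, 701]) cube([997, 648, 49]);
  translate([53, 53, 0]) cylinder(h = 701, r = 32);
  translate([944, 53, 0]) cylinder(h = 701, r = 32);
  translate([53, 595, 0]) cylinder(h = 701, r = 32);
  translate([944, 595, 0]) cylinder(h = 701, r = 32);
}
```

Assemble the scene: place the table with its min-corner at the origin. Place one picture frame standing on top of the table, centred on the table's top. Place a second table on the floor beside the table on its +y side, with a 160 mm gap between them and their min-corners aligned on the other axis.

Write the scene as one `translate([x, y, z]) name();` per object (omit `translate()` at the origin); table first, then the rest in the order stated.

table();
translate([168, 478, 763]) picture_frame();
translate([0, 1136, 0]) table_2();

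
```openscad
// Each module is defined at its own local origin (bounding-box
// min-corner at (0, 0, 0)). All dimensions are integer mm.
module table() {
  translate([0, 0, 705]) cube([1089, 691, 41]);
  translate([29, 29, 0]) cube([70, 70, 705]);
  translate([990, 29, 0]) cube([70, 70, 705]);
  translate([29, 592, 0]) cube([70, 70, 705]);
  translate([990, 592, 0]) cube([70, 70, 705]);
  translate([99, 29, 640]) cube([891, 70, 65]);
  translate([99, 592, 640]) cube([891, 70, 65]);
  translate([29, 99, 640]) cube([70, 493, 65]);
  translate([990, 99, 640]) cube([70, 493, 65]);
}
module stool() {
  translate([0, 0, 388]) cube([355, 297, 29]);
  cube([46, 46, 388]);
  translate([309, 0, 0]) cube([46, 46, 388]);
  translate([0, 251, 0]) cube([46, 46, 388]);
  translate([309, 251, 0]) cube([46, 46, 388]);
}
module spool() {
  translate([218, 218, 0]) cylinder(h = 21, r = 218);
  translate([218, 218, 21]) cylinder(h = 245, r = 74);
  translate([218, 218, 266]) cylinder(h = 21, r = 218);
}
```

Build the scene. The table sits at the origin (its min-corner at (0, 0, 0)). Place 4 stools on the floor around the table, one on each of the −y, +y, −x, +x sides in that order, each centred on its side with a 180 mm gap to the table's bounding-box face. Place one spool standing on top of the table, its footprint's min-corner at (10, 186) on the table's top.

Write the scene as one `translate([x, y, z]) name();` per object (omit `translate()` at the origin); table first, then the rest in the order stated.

table();
translate([367, -477, 0]) stool();
translate([367, 871, 0]) stool();
translate([-535, 197, 0]) stool();
translate([1269, 197, 0]) stool();
translate([10, 186, 746]) spool();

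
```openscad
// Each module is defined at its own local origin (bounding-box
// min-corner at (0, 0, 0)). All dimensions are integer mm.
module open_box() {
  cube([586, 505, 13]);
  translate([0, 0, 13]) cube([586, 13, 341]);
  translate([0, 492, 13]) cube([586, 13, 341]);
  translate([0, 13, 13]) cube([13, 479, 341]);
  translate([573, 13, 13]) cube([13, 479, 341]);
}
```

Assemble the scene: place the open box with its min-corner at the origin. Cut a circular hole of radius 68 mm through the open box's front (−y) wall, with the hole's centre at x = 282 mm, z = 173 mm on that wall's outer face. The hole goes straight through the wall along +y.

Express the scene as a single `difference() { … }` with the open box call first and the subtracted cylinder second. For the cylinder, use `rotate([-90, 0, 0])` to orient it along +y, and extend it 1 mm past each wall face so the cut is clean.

difference() {
  open_box();
  translate([282, -1, 173]) rotate([-90, 0, 0]) cylinder(h = 15, r = 68);
}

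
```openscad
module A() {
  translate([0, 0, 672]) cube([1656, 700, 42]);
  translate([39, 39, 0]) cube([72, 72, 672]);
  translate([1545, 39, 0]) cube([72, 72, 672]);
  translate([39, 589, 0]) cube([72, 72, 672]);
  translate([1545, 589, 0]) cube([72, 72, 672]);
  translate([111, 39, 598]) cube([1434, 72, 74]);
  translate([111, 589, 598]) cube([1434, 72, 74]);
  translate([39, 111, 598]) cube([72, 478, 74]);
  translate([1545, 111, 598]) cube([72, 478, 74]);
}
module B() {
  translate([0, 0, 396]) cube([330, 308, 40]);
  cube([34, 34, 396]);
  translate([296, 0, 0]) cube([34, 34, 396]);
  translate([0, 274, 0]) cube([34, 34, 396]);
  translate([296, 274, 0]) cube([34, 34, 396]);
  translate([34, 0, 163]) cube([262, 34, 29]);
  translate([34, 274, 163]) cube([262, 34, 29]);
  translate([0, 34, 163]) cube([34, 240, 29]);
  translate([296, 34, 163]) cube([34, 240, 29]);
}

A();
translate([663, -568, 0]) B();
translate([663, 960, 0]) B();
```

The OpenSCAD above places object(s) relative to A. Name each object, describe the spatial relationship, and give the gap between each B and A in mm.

Each stool's nearest face is 260 mm from the table's bounding box.

A is a table. B is a stool. Two stools sit around the table at the −y, +y sides. The gap between each stool and the table is 260 mm.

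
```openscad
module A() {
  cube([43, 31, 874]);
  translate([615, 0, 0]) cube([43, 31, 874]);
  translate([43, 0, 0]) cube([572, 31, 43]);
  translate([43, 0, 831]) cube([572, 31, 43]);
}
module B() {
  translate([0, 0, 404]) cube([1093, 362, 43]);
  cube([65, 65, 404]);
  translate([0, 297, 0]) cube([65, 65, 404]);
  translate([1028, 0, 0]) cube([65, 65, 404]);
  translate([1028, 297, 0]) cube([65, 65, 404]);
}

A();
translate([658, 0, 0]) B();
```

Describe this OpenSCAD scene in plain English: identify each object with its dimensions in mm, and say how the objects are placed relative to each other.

A is a rectangular picture frame lying in the x–z plane (depth along y). The opening is 572 mm wide (x) by 788 mm tall (z), surrounded by a border 43 mm wide on all four sides. The frame is 31 mm deep and is made of two full-height vertical stiles with two horizontal rails fitted between them.

B is a bench: a 1093×362 mm seat slab, 43 mm thick, top at z = 447 mm, on four 65×65 mm square legs flush with the seat corners and standing on z = 0.

The bench is against the picture frame's +x side, with their −y faces flush.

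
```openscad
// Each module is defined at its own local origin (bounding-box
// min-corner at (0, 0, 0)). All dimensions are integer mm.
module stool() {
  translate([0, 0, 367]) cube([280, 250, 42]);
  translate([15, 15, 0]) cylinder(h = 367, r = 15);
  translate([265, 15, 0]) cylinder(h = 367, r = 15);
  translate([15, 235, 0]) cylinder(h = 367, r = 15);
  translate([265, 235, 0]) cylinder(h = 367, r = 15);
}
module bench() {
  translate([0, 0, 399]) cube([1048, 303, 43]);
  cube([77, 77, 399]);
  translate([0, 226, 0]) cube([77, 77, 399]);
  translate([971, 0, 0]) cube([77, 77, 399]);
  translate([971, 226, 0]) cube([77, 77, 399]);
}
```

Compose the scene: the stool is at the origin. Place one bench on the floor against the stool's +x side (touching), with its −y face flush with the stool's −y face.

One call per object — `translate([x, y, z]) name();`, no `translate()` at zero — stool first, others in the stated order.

stool();
translate([280, 0, 0]) bench();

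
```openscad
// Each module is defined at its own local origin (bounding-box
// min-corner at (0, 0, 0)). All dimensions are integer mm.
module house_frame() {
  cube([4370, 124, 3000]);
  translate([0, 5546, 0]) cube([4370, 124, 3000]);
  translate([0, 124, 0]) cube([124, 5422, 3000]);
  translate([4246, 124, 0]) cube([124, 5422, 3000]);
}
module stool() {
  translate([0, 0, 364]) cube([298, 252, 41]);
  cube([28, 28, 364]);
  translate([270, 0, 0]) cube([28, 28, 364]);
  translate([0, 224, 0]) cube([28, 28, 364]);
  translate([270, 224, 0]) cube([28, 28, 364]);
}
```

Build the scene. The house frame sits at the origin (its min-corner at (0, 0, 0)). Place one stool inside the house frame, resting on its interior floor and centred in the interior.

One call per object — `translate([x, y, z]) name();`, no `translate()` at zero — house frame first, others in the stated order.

house_frame();
translate([2036, 2709, 0]) stool();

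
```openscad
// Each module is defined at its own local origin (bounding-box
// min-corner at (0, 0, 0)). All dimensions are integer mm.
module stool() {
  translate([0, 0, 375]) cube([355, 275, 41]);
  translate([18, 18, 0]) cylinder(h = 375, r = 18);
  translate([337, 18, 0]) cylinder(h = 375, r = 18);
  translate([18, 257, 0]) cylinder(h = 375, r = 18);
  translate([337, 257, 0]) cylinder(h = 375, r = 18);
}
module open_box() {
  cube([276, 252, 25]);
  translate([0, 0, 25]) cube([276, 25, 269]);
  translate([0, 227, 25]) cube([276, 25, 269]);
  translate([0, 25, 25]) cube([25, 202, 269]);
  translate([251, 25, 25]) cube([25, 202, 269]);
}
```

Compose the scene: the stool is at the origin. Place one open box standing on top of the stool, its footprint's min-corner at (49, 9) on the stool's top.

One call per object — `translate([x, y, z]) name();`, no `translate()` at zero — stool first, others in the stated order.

stool();
translate([49, 9, 416]) open_box();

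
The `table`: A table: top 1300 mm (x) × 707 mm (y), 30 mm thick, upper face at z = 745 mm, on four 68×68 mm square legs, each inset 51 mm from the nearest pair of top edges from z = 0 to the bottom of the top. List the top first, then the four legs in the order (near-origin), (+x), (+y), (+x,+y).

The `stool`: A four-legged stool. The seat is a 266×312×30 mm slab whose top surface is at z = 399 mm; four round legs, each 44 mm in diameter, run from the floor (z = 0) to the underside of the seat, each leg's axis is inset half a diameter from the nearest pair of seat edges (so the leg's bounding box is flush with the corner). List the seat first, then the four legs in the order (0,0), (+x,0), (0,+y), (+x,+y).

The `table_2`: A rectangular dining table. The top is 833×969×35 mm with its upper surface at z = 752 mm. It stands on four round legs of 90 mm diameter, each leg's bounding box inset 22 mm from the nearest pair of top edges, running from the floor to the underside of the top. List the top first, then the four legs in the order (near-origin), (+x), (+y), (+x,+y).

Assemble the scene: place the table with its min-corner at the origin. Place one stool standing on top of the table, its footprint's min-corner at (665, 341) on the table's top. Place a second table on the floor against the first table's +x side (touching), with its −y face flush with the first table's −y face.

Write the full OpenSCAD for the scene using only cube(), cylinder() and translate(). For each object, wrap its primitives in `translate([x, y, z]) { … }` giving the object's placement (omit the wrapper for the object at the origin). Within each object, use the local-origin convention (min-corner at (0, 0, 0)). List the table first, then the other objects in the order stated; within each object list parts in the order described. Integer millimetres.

translate([0, 0, 715]) cube([1300, 707, 30]);
translate([51, 51, 0]) cube([68, 68, 715]);
translate([1181, 51, 0]) cube([68, 68, 715]);
translate([51, 588, 0]) cube([68, 68, 715]);
translate([1181, 588, 0]) cube([68, 68, 715]);
translate([665, 341, 745]) {
  translate([0, 0, 369]) cube([266, 312, 30]);
  translate([22, 22, 0]) cylinder(h = 369, r = 22);
  translate([244, 22, 0]) cylinder(h = 369, r = 22);
  translate([22, 290, 0]) cylinder(h = 369, r = 22);
  translate([244, 290, 0]) cylinder(h = 369, r = 22);
}
translate([1300, 0, 0]) {
  translate([0, 0, 717]) cube([833, 969, 35]);
  translate([67, 67, 0]) cylinder(h = 717, r = 45);
  translate([766, 67, 0]) cylinder(h = 717, r = 45);
  translate([67, 902, 0]) cylinder(h = 717, r = 45);
  translate([766, 902, 0]) cylinder(h = 717, r = 45);
}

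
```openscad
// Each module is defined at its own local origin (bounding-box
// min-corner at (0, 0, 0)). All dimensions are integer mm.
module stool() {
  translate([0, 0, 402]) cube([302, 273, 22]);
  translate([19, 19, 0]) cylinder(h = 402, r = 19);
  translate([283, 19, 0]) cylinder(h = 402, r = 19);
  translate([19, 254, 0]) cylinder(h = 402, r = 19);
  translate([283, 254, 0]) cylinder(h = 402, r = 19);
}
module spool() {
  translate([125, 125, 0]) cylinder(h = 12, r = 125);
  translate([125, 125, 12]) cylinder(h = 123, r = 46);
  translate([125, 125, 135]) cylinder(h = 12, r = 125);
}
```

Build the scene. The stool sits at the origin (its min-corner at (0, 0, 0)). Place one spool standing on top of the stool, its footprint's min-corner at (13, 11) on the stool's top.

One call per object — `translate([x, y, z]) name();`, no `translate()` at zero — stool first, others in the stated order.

stool();
translate([13, 11, 424]) spool();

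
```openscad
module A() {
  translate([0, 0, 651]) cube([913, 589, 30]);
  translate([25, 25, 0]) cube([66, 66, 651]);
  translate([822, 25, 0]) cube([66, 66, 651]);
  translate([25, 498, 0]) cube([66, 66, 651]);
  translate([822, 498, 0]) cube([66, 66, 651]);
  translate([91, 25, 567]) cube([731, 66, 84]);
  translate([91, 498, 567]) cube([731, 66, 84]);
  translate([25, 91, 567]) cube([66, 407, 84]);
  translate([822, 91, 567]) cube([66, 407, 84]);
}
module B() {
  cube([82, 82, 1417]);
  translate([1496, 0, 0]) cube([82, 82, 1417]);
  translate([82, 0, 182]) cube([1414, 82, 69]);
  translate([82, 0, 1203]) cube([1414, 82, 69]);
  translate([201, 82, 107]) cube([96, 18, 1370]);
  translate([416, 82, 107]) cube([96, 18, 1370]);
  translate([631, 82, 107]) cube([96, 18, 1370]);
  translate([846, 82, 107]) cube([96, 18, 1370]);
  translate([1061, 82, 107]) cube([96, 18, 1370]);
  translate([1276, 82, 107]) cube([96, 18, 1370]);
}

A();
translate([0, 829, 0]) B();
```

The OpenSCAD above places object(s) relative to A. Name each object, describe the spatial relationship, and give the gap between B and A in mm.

A is a table. B is a fence section. The fence section is on the floor beside the table on its +y side. The gap between the fence section and the table is 240 mm.

The fence section's nearest face is 240 mm from the table's +y face.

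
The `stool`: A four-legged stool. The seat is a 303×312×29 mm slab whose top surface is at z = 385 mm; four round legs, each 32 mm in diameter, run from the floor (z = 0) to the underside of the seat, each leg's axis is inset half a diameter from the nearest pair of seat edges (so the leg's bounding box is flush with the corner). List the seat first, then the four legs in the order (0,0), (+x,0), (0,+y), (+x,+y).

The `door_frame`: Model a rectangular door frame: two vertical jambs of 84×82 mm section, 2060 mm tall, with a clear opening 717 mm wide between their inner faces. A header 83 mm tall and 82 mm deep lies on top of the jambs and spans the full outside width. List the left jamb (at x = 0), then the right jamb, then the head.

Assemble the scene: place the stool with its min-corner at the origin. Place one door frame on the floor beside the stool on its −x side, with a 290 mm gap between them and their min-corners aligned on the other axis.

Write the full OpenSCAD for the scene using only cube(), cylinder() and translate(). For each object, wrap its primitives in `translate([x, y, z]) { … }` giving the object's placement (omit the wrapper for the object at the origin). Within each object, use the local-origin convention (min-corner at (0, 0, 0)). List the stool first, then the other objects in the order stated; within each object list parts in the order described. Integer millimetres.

translate([0, 0, 356]) cube([303, 312, 29]);
translate([16, 16, 0]) cylinder(h = 356, r = 16);
translate([287, 16, 0]) cylinder(h = 356, r = 16);
translate([16, 296, 0]) cylinder(h = 356, r = 16);
translate([287, 296, 0]) cylinder(h = 356, r = 16);
translate([-1175, 0, 0]) {
  cube([84, 82, 2060]);
  translate([801, 0, 0]) cube([84, 82, 2060]);
  translate([0, 0, 2060]) cube([885, 82, 83]);
}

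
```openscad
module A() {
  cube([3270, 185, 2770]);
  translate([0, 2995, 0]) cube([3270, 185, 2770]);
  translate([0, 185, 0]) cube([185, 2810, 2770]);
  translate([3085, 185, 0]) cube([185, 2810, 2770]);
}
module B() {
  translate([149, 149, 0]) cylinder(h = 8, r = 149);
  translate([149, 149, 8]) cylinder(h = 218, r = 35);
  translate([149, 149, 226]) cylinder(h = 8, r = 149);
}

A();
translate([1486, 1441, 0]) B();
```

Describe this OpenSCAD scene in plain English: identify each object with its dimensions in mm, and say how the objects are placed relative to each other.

A is a box-shaped house frame (walls only): outside footprint 3270×3180 mm, wall height 2770 mm, wall thickness 185 mm. The two y-facing walls run the full x-width; the two x-facing walls fit between the inner faces of the y-facing walls.

B is a spool: two coaxial disc flanges of radius 149 mm and thickness 8 mm, joined by a core cylinder of radius 35 mm and height 218 mm. The lower flange rests on z = 0 and the three cylinders share a vertical axis.

The spool sits inside the house frame, centred.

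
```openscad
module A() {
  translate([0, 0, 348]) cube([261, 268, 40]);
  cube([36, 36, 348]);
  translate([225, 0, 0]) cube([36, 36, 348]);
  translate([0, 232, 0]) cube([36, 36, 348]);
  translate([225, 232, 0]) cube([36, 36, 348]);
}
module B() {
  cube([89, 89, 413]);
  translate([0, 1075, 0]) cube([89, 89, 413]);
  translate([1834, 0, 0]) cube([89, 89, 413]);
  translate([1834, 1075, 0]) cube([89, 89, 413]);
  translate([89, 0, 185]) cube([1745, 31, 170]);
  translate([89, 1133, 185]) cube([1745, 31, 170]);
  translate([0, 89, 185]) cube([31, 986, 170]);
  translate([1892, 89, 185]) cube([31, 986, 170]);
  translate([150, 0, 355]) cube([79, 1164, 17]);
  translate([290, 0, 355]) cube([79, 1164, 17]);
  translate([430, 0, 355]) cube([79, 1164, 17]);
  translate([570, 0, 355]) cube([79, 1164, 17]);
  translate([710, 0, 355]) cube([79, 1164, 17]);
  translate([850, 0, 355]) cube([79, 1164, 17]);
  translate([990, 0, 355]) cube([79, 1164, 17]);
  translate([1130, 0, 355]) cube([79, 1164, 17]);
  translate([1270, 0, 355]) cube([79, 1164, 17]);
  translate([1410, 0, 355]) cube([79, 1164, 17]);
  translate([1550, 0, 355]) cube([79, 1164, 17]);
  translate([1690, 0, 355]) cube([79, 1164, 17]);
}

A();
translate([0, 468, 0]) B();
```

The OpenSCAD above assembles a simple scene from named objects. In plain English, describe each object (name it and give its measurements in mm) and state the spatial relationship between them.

A is a simple wooden stool: a rectangular seat 261 mm (x) by 268 mm (y), 40 mm thick, top face at z = 388 mm, on four square legs, each 36×36 mm in cross-section. The legs rest on z = 0, each flush with a corner of the seat.

B is a bed frame 1923 mm long (x) by 1164 mm wide (y). Four 89×89 mm corner posts, 413 mm tall, at the corners of the footprint. Four rails of 31 mm thickness and 170 mm height run between adjacent posts with their undersides at z = 185 mm, their outer faces flush with the outside of the frame (the two x-running rails run between the posts' inner faces; the two y-running rails run between the posts' inner faces). 12 slats, each 79 mm wide (x) and 17 mm thick, lie across the top of the two x-running rails, running the full 1164 mm width of the frame in y; the slats are evenly spaced along x between the inner faces of the end posts with equal gaps (rounded down to the nearest mm) at the −x end and between each pair — any rounding remainder accumulates at the +x end.

The bed frame is on the floor beside the stool on its +y side.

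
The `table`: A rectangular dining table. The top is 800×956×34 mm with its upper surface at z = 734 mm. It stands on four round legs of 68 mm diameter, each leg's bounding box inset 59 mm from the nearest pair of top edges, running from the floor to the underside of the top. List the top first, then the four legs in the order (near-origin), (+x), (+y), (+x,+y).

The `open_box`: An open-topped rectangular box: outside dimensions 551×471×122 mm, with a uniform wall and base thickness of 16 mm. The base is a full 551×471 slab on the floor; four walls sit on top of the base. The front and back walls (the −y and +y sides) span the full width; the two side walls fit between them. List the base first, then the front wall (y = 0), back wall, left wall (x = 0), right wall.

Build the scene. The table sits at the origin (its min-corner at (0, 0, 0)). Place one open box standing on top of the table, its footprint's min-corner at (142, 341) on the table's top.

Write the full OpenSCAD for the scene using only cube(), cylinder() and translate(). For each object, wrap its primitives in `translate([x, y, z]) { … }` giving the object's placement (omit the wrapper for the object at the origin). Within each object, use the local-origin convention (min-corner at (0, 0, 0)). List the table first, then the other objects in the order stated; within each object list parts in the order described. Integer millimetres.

translate([0, 0, 700]) cube([800, 956, 34]);
translate([93, 93, 0]) cylinder(h = 700, r = 34);
translate([707, 93, 0]) cylinder(h = 700, r = 34);
translate([93, 863, 0]) cylinder(h = 700, r = 34);
translate([707, 863, 0]) cylinder(h = 700, r = 34);
translate([142, 341, 734]) {
  cube([551, 471, 16]);
  translate([0, 0, 16]) cube([551, 16, 106]);
  translate([0, 455, 16]) cube([551, 16, 106]);
  translate([0, 16, 16]) cube([16, 439, 106]);
  translate([535, 16, 16]) cube([16, 439, 106]);
}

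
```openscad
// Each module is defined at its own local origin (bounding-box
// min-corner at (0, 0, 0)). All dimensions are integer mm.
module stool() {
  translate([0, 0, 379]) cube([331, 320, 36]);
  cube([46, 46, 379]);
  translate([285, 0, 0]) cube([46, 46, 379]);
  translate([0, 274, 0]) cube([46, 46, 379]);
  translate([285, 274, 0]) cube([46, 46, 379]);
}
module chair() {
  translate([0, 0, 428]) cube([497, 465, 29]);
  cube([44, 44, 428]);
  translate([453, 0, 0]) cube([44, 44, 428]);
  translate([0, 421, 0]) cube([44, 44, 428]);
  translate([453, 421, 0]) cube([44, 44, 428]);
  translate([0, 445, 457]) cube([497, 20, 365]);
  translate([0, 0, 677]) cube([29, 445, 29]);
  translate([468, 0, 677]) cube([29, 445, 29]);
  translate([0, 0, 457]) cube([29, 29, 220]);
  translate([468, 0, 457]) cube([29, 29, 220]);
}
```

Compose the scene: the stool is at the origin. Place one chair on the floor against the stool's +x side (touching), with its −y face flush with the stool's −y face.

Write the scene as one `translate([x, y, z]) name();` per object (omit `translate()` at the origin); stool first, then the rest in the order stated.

stool();
translate([331, 0, 0]) chair();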